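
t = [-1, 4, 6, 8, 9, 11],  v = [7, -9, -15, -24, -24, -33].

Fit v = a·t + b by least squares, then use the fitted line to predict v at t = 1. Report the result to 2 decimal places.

v̂ = 0.71

Compute the Gram sums: Σt·t = 319, Σt = 37, Σ1 = 6.
Right-hand side: Σt·v = -904, Σv = -98.
XᵀX·[a, b]ᵀ = Xᵀv becomes [[319, 37]; [37, 6]]·[a, b]ᵀ = [-904, -98]ᵀ.
Δ = 319·6 − 37² = 545.
a = ((-904)·6 − 37·(-98))/545 = -1798/545; b = (319·(-98) − 37·(-904))/545 = 2186/545.
At t = 1: v̂ = (-1798/545)·(1) + (2186/545)·(1) = 388/545.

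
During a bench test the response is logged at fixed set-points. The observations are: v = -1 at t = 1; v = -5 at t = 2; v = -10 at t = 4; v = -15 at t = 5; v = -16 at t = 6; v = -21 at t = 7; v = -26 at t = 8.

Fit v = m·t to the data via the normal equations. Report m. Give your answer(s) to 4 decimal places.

Forming XᵀX = [[195]] and Xᵀv = [-577]ᵀ gives XᵀX·[m]ᵀ = Xᵀv.
m = (-577)/195 = -2.95897.

m = -2.9590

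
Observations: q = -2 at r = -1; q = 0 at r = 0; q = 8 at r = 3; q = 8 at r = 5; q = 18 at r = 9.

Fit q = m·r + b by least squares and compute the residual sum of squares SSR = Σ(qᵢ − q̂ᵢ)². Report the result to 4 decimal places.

SSR = 7.7531

Setting ∂/∂m … = 0 gives: 116·m + 16·b = 228;  16·m + 5·b = 32.
Eliminating b: 5·(row 1) − 16·(row 2) gives 324·m = 5·228 − 16·32 = 628, so m = 157/81.
Then b = (32 − 16·(157/81))/5 = 16/81.
Residuals: -7/27, -16/81, 161/81, -17/9, 29/81; SSR = 628/81.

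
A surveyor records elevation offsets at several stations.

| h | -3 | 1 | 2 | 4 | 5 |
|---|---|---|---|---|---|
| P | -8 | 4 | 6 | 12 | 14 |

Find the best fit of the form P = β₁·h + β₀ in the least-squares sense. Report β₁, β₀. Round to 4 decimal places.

β₁ = 2.7732, β₀ = 0.6082

Setting ∂/∂β₁ … = 0 gives: 55·β₁ + 9·β₀ = 158;  9·β₁ + 5·β₀ = 28.
(Σh·h = 55, Σh = 9, Σ1 = 5, Σh·P = 158, ΣP = 28.)
Determinant 55·5 − 9² = 194.
β₁ = (158·5 − 9·28)/194 = 269/97; β₀ = (55·28 − 9·158)/194 = 59/97.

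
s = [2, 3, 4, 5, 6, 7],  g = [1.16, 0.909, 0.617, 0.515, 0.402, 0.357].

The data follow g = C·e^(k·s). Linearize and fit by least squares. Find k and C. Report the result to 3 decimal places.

k = -0.243, C = 1.803

Linearized form: ln g = k·s + ln C. From the 6 transformed points,
Over the data: Σs = 27.0000, Σ(s)² = 139.0000, Σln g = -3.0348, Σs·ln g = -17.9168.
Normal system: [[139.0000, 27.0000]; [27.0000, 6]]·[k, ln C]ᵀ = [-17.9168, -3.0348]ᵀ.
Slope k = (n·Σs·ln g − Σs·Σln g)/(n·Σ(s)² − (Σs)²) = (6·-17.9168 − 27.0000·-3.0348)/105.0000 = -0.24345; ln C = (Σln g − k·Σs)/n = 0.58971, so C = exp(0.58971) = 1.80346.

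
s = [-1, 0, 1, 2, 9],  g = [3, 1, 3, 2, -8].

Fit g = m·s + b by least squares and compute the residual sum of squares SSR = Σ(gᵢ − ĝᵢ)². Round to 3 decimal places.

SSR = 8.328

Sums needed: Σs·s = 87, Σs = 11, Σ1 = 5.
Moment sums: Σs·g = -68, Σg = 1.
Normal equations: [[87, 11]; [11, 5]]·[m, b]ᵀ = [-68, 1]ᵀ.
Eliminating b: 5·(row 1) − 11·(row 2) gives 314·m = 5·(-68) − 11·1 = -351, so m = -351/314.
Then b = (1 − 11·(-351/314))/5 = 835/314.
Residuals: -122/157, -521/314, 229/157, 495/314, -94/157; SSR = 2615/314.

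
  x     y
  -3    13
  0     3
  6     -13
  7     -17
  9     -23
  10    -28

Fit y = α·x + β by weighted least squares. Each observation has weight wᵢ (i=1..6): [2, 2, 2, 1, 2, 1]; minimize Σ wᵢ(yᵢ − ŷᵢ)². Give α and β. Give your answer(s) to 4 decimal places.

The normal system MᵀWM·[α, β]ᵀ = MᵀWy is [[401, 41]; [41, 10]]·[α, β]ᵀ = [-1047, -85]ᵀ.
Δ = 401·10 − 41² = 2329.
α = ((-1047)·10 − 41·(-85))/2329 = -6985/2329; β = (401·(-85) − 41·(-1047))/2329 = 8842/2329.

α = -2.9991, β = 3.7965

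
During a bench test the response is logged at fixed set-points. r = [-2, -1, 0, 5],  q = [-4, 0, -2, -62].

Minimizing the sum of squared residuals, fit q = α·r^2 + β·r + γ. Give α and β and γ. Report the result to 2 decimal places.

α = -1.88, β = -2.70, γ = -1.56

Forming XᵀX = [[642, 116, 30]; [116, 30, 2]; [30, 2, 4]] and Xᵀq = [-1566, -302, -68]ᵀ gives XᵀX·[α, β, γ]ᵀ = Xᵀq.
Inverting the 3×3 Gram matrix, [α, β, γ]ᵀ = [-889/473, -1275/473, -736/473]ᵀ.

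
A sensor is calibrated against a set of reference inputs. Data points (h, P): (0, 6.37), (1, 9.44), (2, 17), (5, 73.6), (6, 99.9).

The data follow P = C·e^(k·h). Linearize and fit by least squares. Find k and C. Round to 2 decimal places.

k = 0.47, C = 6.30

Linearized form: ln P = k·h + ln C. From the 5 transformed points,
Σh = 14.0000, Σ(h)² = 66.0000, Σln P = 15.8326, Σh·ln P = 57.0296.
Normal system: [[66.0000, 14.0000]; [14.0000, 5]]·[k, ln C]ᵀ = [57.0296, 15.8326]ᵀ.
Slope k = (n·Σh·ln P − Σh·Σln P)/(n·Σ(h)² − (Σh)²) = (5·57.0296 − 14.0000·15.8326)/134.0000 = 0.47382; ln C = (Σln P − k·Σh)/n = 1.83982, so C = exp(1.83982) = 6.29540.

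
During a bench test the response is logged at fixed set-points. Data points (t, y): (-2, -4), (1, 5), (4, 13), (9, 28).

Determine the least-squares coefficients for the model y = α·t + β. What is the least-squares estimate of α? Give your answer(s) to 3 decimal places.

Compute the Gram sums: Σt·t = 102, Σt = 12, Σ1 = 4.
Right-hand side: Σt·y = 317, Σy = 42.
Determinant 102·4 − 12² = 264.
α = (317·4 − 12·42)/264 = 191/66; β = (102·42 − 12·317)/264 = 20/11.

α = 2.894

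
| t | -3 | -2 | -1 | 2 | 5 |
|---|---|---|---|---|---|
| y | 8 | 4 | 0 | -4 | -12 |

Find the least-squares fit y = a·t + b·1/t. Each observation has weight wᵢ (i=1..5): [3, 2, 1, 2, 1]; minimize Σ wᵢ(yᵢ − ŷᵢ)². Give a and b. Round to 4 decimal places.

The normal equations are: 69·a + 9·b = -164;  9·a + (178/75)·b = -92/5.
Δ = 69·(178/75) − 9² = 2069/25.
a = ((-164)·(178/75) − 9·(-92/5))/(2069/25) = -16772/6207; b = (69·(-92/5) − 9·(-164))/(2069/25) = 5160/2069.

a = -2.7021, b = 2.4940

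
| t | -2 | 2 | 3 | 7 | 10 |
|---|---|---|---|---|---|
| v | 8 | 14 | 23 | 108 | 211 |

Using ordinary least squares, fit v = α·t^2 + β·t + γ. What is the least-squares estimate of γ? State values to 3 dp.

γ = 2.741

From the data, Σt^2·t^2 = 12514, Σt^2·t = 1370, Σt^2 = 166, Σt·t = 166, Σt = 20, Σ1 = 5.
Moment sums: Σt^2·v = 26687, Σt·v = 2947, Σv = 364.
Normal equations: [[12514, 1370, 166]; [1370, 166, 20]; [166, 20, 5]]·[α, β, γ]ᵀ = [26687, 2947, 364]ᵀ.
Inverting the 3×3 Gram matrix, [α, β, γ]ᵀ = [84643/43252, 55009/43252, 59281/21626]ᵀ.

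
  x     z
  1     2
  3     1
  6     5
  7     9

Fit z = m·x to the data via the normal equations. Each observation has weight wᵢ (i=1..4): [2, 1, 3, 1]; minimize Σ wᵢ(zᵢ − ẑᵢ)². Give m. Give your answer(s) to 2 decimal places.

The normal equations are: 168·m = 160.
Hence m = 160 / 168 ≈ 0.952381.

m = 0.95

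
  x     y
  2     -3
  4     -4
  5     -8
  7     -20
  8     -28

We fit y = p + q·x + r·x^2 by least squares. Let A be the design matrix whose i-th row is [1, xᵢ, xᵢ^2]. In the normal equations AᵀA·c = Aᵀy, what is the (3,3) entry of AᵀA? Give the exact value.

7394

Row 3 ↔ basis x^2, column 3 ↔ basis x^2, so (AᵀA)_{3,3} = Σᵢ (x^2)·(x^2) = (4)·(4) + (16)·(16) + (25)·(25) + (49)·(49) + (64)·(64) = 7394.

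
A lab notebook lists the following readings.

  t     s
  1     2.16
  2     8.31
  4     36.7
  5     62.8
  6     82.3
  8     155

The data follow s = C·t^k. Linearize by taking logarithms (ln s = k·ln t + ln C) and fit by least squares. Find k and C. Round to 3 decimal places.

k = 2.069, C = 2.097

Linearized form: ln s = k·ln t + ln C. From the 6 transformed points,
XᵀX = [[12.5270, 7.5601]; [7.5601, 6]], rhs = [31.5151, 20.0841]ᵀ  (here Σln t = 7.5601, Σ(ln t)² = 12.5270, Σln s = 20.0841, Σln t·ln s = 31.5151).
Slope k = (n·Σln t·ln s − Σln t·Σln s)/(n·Σ(ln t)² − (Σln t)²) = (6·31.5151 − 7.5601·20.0841)/18.0074 = 2.06876; ln C = (Σln s − k·Σln t)/n = 0.74069, so C = exp(0.74069) = 2.09737.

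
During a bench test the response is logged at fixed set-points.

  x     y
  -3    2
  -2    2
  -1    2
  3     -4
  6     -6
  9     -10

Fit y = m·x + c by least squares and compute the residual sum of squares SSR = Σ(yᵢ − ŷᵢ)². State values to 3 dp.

Normal-equation sums: Σx·x = 140, Σx = 12, Σ1 = 6.
Moment sums: Σx·y = -150, Σy = -14.
det = 140·6 − 12² = 696.
m = ((-150)·6 − 12·(-14))/696 = -61/58; c = (140·(-14) − 12·(-150))/696 = -20/87.
Residuals: -161/174, 11/87, 205/174, -107/174, 47/87, -53/174; SSR = 263/87.

SSR = 3.023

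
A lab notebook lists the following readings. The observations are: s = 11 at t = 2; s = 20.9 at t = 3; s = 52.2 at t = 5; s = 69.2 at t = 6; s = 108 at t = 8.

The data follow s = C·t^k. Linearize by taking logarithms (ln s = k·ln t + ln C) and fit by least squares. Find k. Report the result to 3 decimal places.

k = 1.669

Taking logs, ln s = k·ln t + ln C, so regress ln s on ln t.
Σln t = 7.2724, Σ(ln t)² = 11.8122, Σln s = 18.3119, Σln t·ln s = 28.6950.
Equations: 11.8122·k + 7.2724·ln C = 28.6950;  7.2724·k + 5·ln C = 18.3119.
Slope k = (n·Σln t·ln s − Σln t·Σln s)/(n·Σ(ln t)² − (Σln t)²) = (5·28.6950 − 7.2724·18.3119)/6.1731 = 1.66913; ln C = (Σln s − k·Σln t)/n = 1.23465.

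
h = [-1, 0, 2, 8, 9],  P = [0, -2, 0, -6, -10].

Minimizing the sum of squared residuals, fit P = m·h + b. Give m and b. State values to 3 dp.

m = -0.859, b = -0.507

Compute the Gram sums: Σh·h = 150, Σh = 18, Σ1 = 5.
For MᵀP: Σh·P = -138, ΣP = -18.
MᵀM·[m, b]ᵀ = MᵀP becomes [[150, 18]; [18, 5]]·[m, b]ᵀ = [-138, -18]ᵀ.
Eliminating b: 5·(row 1) − 18·(row 2) gives 426·m = 5·(-138) − 18·(-18) = -366, so m = -61/71.
Then b = ((-18) − 18·(-61/71))/5 = -36/71.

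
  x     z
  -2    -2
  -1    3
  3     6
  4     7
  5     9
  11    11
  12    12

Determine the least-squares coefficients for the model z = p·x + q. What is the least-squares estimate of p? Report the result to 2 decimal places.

Entries of AᵀA: Σx·x = 320, Σx = 32, Σ1 = 7.
Right-hand side: Σx·z = 357, Σz = 46.
So AᵀA·[p, q]ᵀ = Aᵀz: [[320, 32]; [32, 7]]·[p, q]ᵀ = [357, 46]ᵀ.
det = 320·7 − 32² = 1216.
p = (357·7 − 32·46)/1216 = 1027/1216; q = (320·46 − 32·357)/1216 = 103/38.

p = 0.84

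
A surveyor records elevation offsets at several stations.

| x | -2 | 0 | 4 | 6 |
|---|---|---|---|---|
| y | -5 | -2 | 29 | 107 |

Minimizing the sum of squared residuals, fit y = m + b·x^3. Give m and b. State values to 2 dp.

m = -1.91, b = 0.50

Normal-equation sums: Σ1 = 4, Σx^3 = 272, Σx^3·x^3 = 50816.
For Aᵀy: Σy = 129, Σx^3·y = 25008.
det = 4·50816 − 272² = 129280.
m = (129·50816 − 272·25008)/129280 = -1929/1010; b = (4·25008 − 272·129)/129280 = 4059/8080.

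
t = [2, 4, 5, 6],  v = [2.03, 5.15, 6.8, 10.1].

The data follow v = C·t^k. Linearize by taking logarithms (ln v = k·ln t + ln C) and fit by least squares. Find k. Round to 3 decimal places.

Let Y = ln v. Fitting Y = k·ln t + ln C by least squares:
Σln t = 5.4806, Σ(ln t)² = 8.2030, Σln v = 6.5765, Σln t·ln v = 9.9916.
Equations: 8.2030·k + 5.4806·ln C = 9.9916;  5.4806·k + 4·ln C = 6.5765.
Slope k = (n·Σln t·ln v − Σln t·Σln v)/(n·Σ(ln t)² − (Σln t)²) = (4·9.9916 − 5.4806·6.5765)/2.7744 = 1.41397; ln C = (Σln v − k·Σln t)/n = -0.29324.

k = 1.414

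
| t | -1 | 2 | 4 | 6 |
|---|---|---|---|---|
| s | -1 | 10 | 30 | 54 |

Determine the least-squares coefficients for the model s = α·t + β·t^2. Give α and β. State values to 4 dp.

Sums needed: Σt·t = 57, Σt·t^2 = 287, Σt^2·t^2 = 1569.
Right-hand side: Σt·s = 465, Σt^2·s = 2463.
det = 57·1569 − 287² = 7064.
α = (465·1569 − 287·2463)/7064 = 2838/883; β = (57·2463 − 287·465)/7064 = 867/883.

α = 3.2140, β = 0.9819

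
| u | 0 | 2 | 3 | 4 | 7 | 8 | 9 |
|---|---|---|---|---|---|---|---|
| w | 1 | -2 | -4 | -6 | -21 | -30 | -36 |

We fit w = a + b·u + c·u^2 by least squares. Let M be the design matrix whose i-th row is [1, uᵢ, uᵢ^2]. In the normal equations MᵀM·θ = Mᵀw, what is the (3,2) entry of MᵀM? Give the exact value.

Row 3 ↔ basis u^2, column 2 ↔ basis u, so (MᵀM)_{3,2} = Σᵢ (u^2)·(u) = (0)·(0) + (4)·(2) + (9)·(3) + (16)·(4) + (49)·(7) + (64)·(8) + (81)·(9) = 1683.

1683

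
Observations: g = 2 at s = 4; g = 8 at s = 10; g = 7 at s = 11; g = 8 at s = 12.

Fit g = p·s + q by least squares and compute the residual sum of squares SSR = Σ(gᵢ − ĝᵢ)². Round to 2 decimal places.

Entries of MᵀM: Σs·s = 381, Σs = 37, Σ1 = 4.
For Mᵀg: Σs·g = 261, Σg = 25.
Normal equations: [[381, 37]; [37, 4]]·[p, q]ᵀ = [261, 25]ᵀ.
Δ = 381·4 − 37² = 155.
p = (261·4 − 37·25)/155 = 119/155; q = (381·25 − 37·261)/155 = -132/155.
Residuals: -34/155, 182/155, -92/155, -56/155; SSR = 296/155.

SSR = 1.91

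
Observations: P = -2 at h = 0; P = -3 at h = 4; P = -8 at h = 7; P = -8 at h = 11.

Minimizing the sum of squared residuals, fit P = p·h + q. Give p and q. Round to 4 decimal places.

p = -0.6231, q = -1.8231

AᵀA·[p, q]ᵀ = AᵀP reads: 186·p + 22·q = -156;  22·p + 4·q = -21.
(Σh·h = 186, Σh = 22, Σ1 = 4, Σh·P = -156, ΣP = -21.)
Eliminating q: 4·(row 1) − 22·(row 2) gives 260·p = 4·(-156) − 22·(-21) = -162, so p = -81/130.
Then q = ((-21) − 22·(-81/130))/4 = -237/130.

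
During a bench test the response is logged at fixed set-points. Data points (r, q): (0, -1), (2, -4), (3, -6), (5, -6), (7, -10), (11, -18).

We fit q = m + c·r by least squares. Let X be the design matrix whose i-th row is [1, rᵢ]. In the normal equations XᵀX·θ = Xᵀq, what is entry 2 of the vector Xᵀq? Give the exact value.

-324

Entry 2 ↔ basis r, so (Xᵀq)_{2} = Σᵢ (r)·qᵢ = (0)·(-1) + (2)·(-4) + (3)·(-6) + (5)·(-6) + (7)·(-10) + (11)·(-18) = -324.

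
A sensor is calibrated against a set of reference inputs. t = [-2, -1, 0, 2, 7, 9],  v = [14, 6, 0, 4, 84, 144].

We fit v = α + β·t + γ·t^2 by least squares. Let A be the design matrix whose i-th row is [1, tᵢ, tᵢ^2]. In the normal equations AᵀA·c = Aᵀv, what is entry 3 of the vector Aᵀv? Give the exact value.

15858

Entry 3 ↔ basis t^2, so (Aᵀv)_{3} = Σᵢ (t^2)·vᵢ = (4)·(14) + (1)·(6) + (0)·(0) + (4)·(4) + (49)·(84) + (81)·(144) = 15858.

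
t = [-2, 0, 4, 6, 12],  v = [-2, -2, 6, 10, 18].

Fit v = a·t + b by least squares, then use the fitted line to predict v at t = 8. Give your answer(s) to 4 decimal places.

v̂ = 12.1333

Forming MᵀM = [[200, 20]; [20, 5]] and Mᵀv = [304, 30]ᵀ gives MᵀM·[a, b]ᵀ = Mᵀv.
Determinant 200·5 − 20² = 600.
a = (304·5 − 20·30)/600 = 23/15; b = (200·30 − 20·304)/600 = -2/15.
At t = 8: v̂ = (23/15)·(8) + (-2/15)·(1) = 182/15.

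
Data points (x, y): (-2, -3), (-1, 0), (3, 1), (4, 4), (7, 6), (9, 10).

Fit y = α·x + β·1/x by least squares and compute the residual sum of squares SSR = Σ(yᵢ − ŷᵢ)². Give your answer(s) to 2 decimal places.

Setting ∂/∂α … = 0 gives: 160·α + 6·β = 157;  6·α + (92485/63504)·β = 605/126.
(Σx·x = 160, Σx·1/x = 6, Σ1/x·1/x = 92485/63504, Σx·y = 157, Σ1/x·y = 605/126.)
Δ = 160·(92485/63504) − 6² = 781966/3969.
α = (157·(92485/63504) − 6·(605/126))/(781966/3969) = 12690625/12511456; β = (160·(605/126) − 6·157)/(781966/3969) = -344799/390983.
Residuals: -519703/367984, 1657057/12511456, -21882563/12511456, 510429/3127864, -12189415/12511456, 12124887/12511456; SSR = 87406387/12511456.

SSR = 6.99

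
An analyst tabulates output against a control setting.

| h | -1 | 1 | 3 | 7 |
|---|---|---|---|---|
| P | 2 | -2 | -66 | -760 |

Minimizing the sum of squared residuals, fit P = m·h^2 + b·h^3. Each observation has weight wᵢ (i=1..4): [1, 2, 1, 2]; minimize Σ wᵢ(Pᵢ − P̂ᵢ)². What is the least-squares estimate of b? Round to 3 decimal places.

b = -2.061

Setting ∂/∂m … = 0 gives: 4886·m + 33858·b = -75076;  33858·m + 236030·b = -523148.
Δ = 4886·236030 − 33858² = 6878416.
m = ((-75076)·236030 − 33858·(-523148))/6878416 = -465206/429901; b = (4886·(-523148) − 33858·(-75076))/6878416 = -886120/429901.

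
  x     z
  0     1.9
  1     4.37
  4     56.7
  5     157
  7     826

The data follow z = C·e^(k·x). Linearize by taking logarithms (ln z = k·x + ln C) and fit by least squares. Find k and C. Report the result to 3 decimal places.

k = 0.873, C = 1.856

With ln zᵢ as the transformed response and xᵢ as the regressor:
Over the data: Σx = 17.0000, Σ(x)² = 91.0000, Σln z = 17.9272, Σx·ln z = 89.9233.
Normal system: [[91.0000, 17.0000]; [17.0000, 5]]·[k, ln C]ᵀ = [89.9233, 17.9272]ᵀ.
Slope k = (n·Σx·ln z − Σx·Σln z)/(n·Σ(x)² − (Σx)²) = (5·89.9233 − 17.0000·17.9272)/166.0000 = 0.87261; ln C = (Σln z − k·Σx)/n = 0.61857, so C = exp(0.61857) = 1.85627.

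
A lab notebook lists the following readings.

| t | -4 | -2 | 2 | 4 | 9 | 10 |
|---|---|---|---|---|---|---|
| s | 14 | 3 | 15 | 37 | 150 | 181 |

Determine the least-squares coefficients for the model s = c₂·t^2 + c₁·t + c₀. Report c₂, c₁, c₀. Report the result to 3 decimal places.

Setting ∂/∂c₂ … = 0 gives: 17105·c₂ + 1729·c₁ + 221·c₀ = 31138;  1729·c₂ + 221·c₁ + 19·c₀ = 3276;  221·c₂ + 19·c₁ + 6·c₀ = 400.
(Σt^2·t^2 = 17105, Σt^2·t = 1729, Σt^2 = 221, Σt·t = 221, Σt = 19, Σ1 = 6, Σt^2·s = 31138, Σt·s = 3276, Σs = 400.)
Solving the 3×3 system (Gaussian elimination) gives c₂ = 342287/229596, c₁ = 178453/60420, c₀ = 459537/191330.

c₂ = 1.491, c₁ = 2.954, c₀ = 2.402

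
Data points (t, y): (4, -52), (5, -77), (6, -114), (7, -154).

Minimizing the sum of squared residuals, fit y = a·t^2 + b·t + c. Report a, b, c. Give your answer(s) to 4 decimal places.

From the data, Σt^2·t^2 = 4578, Σt^2·t = 748, Σt^2 = 126, Σt·t = 126, Σt = 22, Σ1 = 4.
Right-hand side: Σt^2·y = -14407, Σt·y = -2355, Σy = -397.
Row-reducing yields a = -15/4, b = 139/20, c = -387/20.

a = -3.7500, b = 6.9500, c = -19.3500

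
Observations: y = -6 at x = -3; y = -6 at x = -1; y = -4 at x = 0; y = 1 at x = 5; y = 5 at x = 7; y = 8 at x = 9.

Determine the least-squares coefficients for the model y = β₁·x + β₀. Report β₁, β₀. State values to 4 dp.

AᵀA·[β₁, β₀]ᵀ = Aᵀy reads: 165·β₁ + 17·β₀ = 136;  17·β₁ + 6·β₀ = -2.
(Σx·x = 165, Σx = 17, Σ1 = 6, Σx·y = 136, Σy = -2.)
Δ = 165·6 − 17² = 701.
β₁ = (136·6 − 17·(-2))/701 = 850/701; β₀ = (165·(-2) − 17·136)/701 = -2642/701.

β₁ = 1.2126, β₀ = -3.7689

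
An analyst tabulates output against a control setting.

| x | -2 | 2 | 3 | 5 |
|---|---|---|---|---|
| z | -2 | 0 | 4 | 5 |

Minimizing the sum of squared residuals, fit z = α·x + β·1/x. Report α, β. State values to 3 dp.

α = 1.178, β = -2.115

Forming AᵀA = [[42, 4]; [4, 293/450]] and Aᵀz = [41, 10/3]ᵀ gives AᵀA·[α, β]ᵀ = Aᵀz.
Determinant 42·(293/450) − 4² = 851/75.
α = (41·(293/450) − 4·(10/3))/(851/75) = 6013/5106; β = (42·(10/3) − 4·41)/(851/75) = -1800/851.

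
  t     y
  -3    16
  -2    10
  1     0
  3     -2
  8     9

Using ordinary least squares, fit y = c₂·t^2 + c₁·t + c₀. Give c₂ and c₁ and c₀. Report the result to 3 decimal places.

Setting ∂/∂c₂ … = 0 gives: 4275·c₂ + 505·c₁ + 87·c₀ = 742;  505·c₂ + 87·c₁ + 7·c₀ = -2;  87·c₂ + 7·c₁ + 5·c₀ = 33.
Row-reducing yields c₂ = 78561/165806, c₁ = -493477/165806, c₀ = 209113/82903.

c₂ = 0.474, c₁ = -2.976, c₀ = 2.522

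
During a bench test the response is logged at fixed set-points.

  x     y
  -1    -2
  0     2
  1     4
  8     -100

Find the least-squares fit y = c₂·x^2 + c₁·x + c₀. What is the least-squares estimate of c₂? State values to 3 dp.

From the data, Σx^2·x^2 = 4098, Σx^2·x = 512, Σx^2 = 66, Σx·x = 66, Σx = 8, Σ1 = 4.
Right-hand side: Σx^2·y = -6398, Σx·y = -794, Σy = -96.
Row-reducing yields c₂ = -1194/605, c₁ = 8951/3025, c₀ = 8003/3025.

c₂ = -1.974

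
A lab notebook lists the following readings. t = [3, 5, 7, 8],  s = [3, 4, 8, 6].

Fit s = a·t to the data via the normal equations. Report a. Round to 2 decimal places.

a = 0.90

Setting ∂/∂a … = 0 gives: 147·a = 133.
a = 133/147 = 0.904762.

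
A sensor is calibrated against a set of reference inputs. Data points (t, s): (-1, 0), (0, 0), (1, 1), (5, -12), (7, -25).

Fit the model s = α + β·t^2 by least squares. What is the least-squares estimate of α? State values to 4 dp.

α = 0.7279

Sums needed: Σ1 = 5, Σt^2 = 76, Σt^2·t^2 = 3028.
For Aᵀs: Σs = -36, Σt^2·s = -1524.
So AᵀA·[α, β]ᵀ = Aᵀs: [[5, 76]; [76, 3028]]·[α, β]ᵀ = [-36, -1524]ᵀ.
det = 5·3028 − 76² = 9364.
α = ((-36)·3028 − 76·(-1524))/9364 = 1704/2341; β = (5·(-1524) − 76·(-36))/9364 = -1221/2341.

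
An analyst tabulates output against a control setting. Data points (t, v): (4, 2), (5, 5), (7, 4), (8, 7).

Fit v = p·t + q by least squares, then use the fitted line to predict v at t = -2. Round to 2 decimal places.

v̂ = -2.70

From the data, Σt·t = 154, Σt = 24, Σ1 = 4.
And Σt·v = 117, Σv = 18.
So AᵀA·[p, q]ᵀ = Aᵀv: [[154, 24]; [24, 4]]·[p, q]ᵀ = [117, 18]ᵀ.
Eliminating q: 4·(row 1) − 24·(row 2) gives 40·p = 4·117 − 24·18 = 36, so p = 9/10.
Then q = (18 − 24·(9/10))/4 = -9/10.
At t = -2: v̂ = (9/10)·(-2) + (-9/10)·(1) = -27/10.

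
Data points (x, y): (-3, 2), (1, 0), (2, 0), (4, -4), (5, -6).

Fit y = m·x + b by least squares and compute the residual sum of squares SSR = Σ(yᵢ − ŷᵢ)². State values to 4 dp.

SSR = 6.7629

With design matrix M, MᵀM = [[55, 9]; [9, 5]] and Mᵀy = [-52, -8]ᵀ.
Eliminating b: 5·(row 1) − 9·(row 2) gives 194·m = 5·(-52) − 9·(-8) = -188, so m = -94/97.
Then b = ((-8) − 9·(-94/97))/5 = 14/97.
Residuals: -102/97, 80/97, 174/97, -26/97, -126/97; SSR = 656/97.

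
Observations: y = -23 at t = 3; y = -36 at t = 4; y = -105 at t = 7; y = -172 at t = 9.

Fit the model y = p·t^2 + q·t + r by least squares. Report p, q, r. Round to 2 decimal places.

Normal-equation sums: Σt^2·t^2 = 9299, Σt^2·t = 1163, Σt^2 = 155, Σt·t = 155, Σt = 23, Σ1 = 4.
Right-hand side: Σt^2·y = -19860, Σt·y = -2496, Σy = -336.
Solving the 3×3 system (Gaussian elimination) gives p = -781/354, q = 553/354, r = -442/59.

p = -2.21, q = 1.56, r = -7.49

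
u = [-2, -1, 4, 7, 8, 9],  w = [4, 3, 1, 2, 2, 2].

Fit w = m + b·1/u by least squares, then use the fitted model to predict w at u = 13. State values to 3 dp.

With design matrix A, AᵀA = [[6, -439/504]; [-439/504, 345685/254016]] and Aᵀw = [14, -503/126]ᵀ.
Determinant 6·(345685/254016) − (-439/504)² = 1881389/254016.
m = (14·(345685/254016) − (-439/504)·(-503/126))/(1881389/254016) = 3956322/1881389; b = (6·(-503/126) − (-439/504)·14)/(1881389/254016) = -2986704/1881389.
At u = 13: ŵ = (3956322/1881389)·(1) + (-2986704/1881389)·(1/13) = 48445482/24458057.

ŵ = 1.981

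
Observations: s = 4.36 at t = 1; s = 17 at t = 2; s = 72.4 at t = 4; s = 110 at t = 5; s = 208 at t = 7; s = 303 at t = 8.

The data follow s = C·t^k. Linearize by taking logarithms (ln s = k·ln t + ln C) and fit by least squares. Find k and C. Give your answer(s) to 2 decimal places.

Taking logs, ln s = k·ln t + ln C, so regress ln s on ln t.
Sums: Σln t = 7.7142, Σ(ln t)² = 13.1032, Σln s = 24.3396, Σln t·ln s = 37.7331.
Normal system: [[13.1032, 7.7142]; [7.7142, 6]]·[k, ln C]ᵀ = [37.7331, 24.3396]ᵀ.
Slope k = (n·Σln t·ln s − Σln t·Σln s)/(n·Σ(ln t)² − (Σln t)²) = (6·37.7331 − 7.7142·24.3396)/19.1098 = 2.02184; ln C = (Σln s − k·Σln t)/n = 1.45712, so C = exp(1.45712) = 4.29357.

k = 2.02, C = 4.29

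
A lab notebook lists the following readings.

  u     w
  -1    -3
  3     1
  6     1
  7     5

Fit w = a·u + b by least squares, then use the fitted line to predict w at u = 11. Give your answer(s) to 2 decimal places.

ŵ = 6.99

The normal system AᵀA·[a, b]ᵀ = Aᵀw is [[95, 15]; [15, 4]]·[a, b]ᵀ = [47, 4]ᵀ.
det = 95·4 − 15² = 155.
a = (47·4 − 15·4)/155 = 128/155; b = (95·4 − 15·47)/155 = -65/31.
At u = 11: ŵ = (128/155)·(11) + (-65/31)·(1) = 1083/155.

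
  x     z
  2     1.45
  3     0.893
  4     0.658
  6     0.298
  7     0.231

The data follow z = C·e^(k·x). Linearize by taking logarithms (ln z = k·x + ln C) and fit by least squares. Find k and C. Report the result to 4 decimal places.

k = -0.3670, C = 2.8510

Linearized form: ln z = k·x + ln C. From the 5 transformed points,
Σx = 22.0000, Σ(x)² = 114.0000, Σln z = -2.8362, Σx·ln z = -18.7919.
Normal system: [[114.0000, 22.0000]; [22.0000, 5]]·[k, ln C]ᵀ = [-18.7919, -2.8362]ᵀ.
Δ = 114.0000·5 − (22.0000)² = 86.0000; k = (-18.7919·5 − 22.0000·-2.8362)/86.0000 = -0.36703, ln C = (114.0000·-2.8362 − 22.0000·-18.7919)/86.0000 = 1.04768, so C = exp(1.04768) = 2.85103.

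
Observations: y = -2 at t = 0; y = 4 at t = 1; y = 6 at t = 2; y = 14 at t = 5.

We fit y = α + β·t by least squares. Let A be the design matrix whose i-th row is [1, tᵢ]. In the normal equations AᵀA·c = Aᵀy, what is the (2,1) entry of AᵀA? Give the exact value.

8

Row 2 ↔ basis t, column 1 ↔ basis 1, so (AᵀA)_{2,1} = Σᵢ t = (0)·(1) + (1)·(1) + (2)·(1) + (5)·(1) = 8.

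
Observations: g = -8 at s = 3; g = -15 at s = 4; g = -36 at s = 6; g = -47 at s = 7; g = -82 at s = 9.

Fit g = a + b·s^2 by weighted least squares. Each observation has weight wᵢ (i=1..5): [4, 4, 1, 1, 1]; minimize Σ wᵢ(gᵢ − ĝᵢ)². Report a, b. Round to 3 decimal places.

a = 1.289, b = -1.019

MᵀWM·[a, b]ᵀ = MᵀWg reads: 11·a + 266·b = -257;  266·a + 11606·b = -11489.
Δ = 11·11606 − 266² = 56910.
a = ((-257)·11606 − 266·(-11489))/56910 = 1746/1355; b = (11·(-11489) − 266·(-257))/56910 = -19339/18970.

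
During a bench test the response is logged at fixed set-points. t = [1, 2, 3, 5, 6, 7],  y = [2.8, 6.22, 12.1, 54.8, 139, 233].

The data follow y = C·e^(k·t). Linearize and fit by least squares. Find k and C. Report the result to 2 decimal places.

With ln yᵢ as the transformed response and tᵢ as the regressor:
Σt = 24.0000, Σ(t)² = 124.0000, Σln y = 19.7398, Σt·ln y = 99.9473.
Equations: 124.0000·k + 24.0000·ln C = 99.9473;  24.0000·k + 6·ln C = 19.7398.
Solving (det = 168.0000): k = 0.74958, ln C = 0.29166, so C = exp(0.29166) = 1.33865.

k = 0.75, C = 1.34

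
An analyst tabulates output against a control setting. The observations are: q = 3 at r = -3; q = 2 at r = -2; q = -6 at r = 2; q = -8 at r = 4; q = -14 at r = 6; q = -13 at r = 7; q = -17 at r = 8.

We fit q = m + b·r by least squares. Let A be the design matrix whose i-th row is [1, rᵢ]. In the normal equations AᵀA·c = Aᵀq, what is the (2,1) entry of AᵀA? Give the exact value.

22

Row 2 ↔ basis r, column 1 ↔ basis 1, so (AᵀA)_{2,1} = Σᵢ r = (-3)·(1) + (-2)·(1) + (2)·(1) + (4)·(1) + (6)·(1) + (7)·(1) + (8)·(1) = 22.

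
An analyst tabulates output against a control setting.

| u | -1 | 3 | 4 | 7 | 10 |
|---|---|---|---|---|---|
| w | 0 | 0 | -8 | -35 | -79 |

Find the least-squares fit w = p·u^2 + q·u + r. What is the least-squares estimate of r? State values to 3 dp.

r = 2.713

Setting ∂/∂p … = 0 gives: 12739·p + 1433·q + 175·r = -9743;  1433·p + 175·q + 23·r = -1067;  175·p + 23·q + 5·r = -122.
Row-reducing yields p = -152723/158262, q = 229207/158262, r = 71560/26377.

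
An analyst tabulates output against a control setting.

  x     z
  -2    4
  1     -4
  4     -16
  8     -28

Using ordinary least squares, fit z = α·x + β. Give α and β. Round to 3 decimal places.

α = -3.269, β = -2.009

Compute the Gram sums: Σx·x = 85, Σx = 11, Σ1 = 4.
For Aᵀz: Σx·z = -300, Σz = -44.
So AᵀA·[α, β]ᵀ = Aᵀz: [[85, 11]; [11, 4]]·[α, β]ᵀ = [-300, -44]ᵀ.
Determinant 85·4 − 11² = 219.
α = ((-300)·4 − 11·(-44))/219 = -716/219; β = (85·(-44) − 11·(-300))/219 = -440/219.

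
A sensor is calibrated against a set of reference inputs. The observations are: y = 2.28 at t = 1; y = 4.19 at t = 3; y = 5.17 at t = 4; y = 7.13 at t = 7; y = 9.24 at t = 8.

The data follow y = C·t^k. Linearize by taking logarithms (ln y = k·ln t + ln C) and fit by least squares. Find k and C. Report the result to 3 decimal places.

Let Y = ln y. Fitting Y = k·ln t + ln C by least squares:
Σln t = 6.5103, Σ(ln t)² = 11.2394, Σln y = 8.0876, Σln t·ln y = 12.2976.
Normal system: [[11.2394, 6.5103]; [6.5103, 5]]·[k, ln C]ᵀ = [12.2976, 8.0876]ᵀ.
Δ = 11.2394·5 − (6.5103)² = 13.8136; k = (12.2976·5 − 6.5103·8.0876)/13.8136 = 0.63963, ln C = (11.2394·8.0876 − 6.5103·12.2976)/13.8136 = 0.78469, so C = exp(0.78469) = 2.19173.

k = 0.640, C = 2.192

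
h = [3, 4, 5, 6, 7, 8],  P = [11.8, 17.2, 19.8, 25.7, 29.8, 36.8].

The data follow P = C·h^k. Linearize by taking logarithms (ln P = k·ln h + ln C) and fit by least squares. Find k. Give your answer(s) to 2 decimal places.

k = 1.12

With ln Pᵢ as the transformed response and ln hᵢ as the regressor:
Over the data: Σln h = 9.9115, Σ(ln h)² = 17.0401, Σln P = 18.5452, Σln h·ln P = 31.3804.
Normal system: [[17.0401, 9.9115]; [9.9115, 6]]·[k, ln C]ᵀ = [31.3804, 18.5452]ᵀ.
Slope k = (n·Σln h·ln P − Σln h·Σln P)/(n·Σ(ln h)² − (Σln h)²) = (6·31.3804 − 9.9115·18.5452)/4.0036 = 1.11713; ln C = (Σln P − k·Σln h)/n = 1.24547.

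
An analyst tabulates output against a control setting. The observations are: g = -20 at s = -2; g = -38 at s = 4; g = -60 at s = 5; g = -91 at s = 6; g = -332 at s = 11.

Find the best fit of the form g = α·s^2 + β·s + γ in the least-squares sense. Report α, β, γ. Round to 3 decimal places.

α = -3.024, β = 3.228, γ = -1.525

Compute the Gram sums: Σs^2·s^2 = 16834, Σs^2·s = 1728, Σs^2 = 202, Σs·s = 202, Σs = 24, Σ1 = 5.
And Σs^2·g = -45636, Σs·g = -4610, Σg = -541.
Normal equations: [[16834, 1728, 202]; [1728, 202, 24]; [202, 24, 5]]·[α, β, γ]ᵀ = [-45636, -4610, -541]ᵀ.
Inverting the 3×3 Gram matrix, [α, β, γ]ᵀ = [-671573/222079, 716953/222079, -338773/222079]ᵀ.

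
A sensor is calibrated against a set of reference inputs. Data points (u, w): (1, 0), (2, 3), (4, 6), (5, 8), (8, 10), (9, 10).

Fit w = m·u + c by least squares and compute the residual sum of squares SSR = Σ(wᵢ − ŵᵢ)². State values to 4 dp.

SSR = 7.2328

Setting ∂/∂m … = 0 gives: 191·m + 29·c = 240;  29·m + 6·c = 37.
(Σu·u = 191, Σu = 29, Σ1 = 6, Σu·w = 240, Σw = 37.)
Determinant 191·6 − 29² = 305.
m = (240·6 − 29·37)/305 = 367/305; c = (191·37 − 29·240)/305 = 107/305.
Residuals: -474/305, 74/305, 51/61, 498/305, 7/305, -72/61; SSR = 2206/305.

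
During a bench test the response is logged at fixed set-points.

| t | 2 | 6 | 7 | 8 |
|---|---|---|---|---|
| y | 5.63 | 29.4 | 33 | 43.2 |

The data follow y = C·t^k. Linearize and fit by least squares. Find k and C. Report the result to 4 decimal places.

Taking logs, ln y = k·ln t + ln C, so regress ln y on ln t.
AᵀA = [[11.8015, 6.5103]; [6.5103, 4]], rhs = [21.8905, 12.3715]ᵀ  (here Σln t = 6.5103, Σ(ln t)² = 11.8015, Σln y = 12.3715, Σln t·ln y = 21.8905).
Δ = 11.8015·4 − (6.5103)² = 4.8225; k = (21.8905·4 − 6.5103·12.3715)/4.8225 = 1.45580, ln C = (11.8015·12.3715 − 6.5103·21.8905)/4.8225 = 0.72345, so C = exp(0.72345) = 2.06154.

k = 1.4558, C = 2.0615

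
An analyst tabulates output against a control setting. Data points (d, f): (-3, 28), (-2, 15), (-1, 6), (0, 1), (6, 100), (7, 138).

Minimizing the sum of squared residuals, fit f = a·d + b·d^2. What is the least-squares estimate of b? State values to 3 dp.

Entries of MᵀM: Σd·d = 99, Σd·d^2 = 523, Σd^2·d^2 = 3795.
And Σd·f = 1446, Σd^2·f = 10680.
MᵀM·[a, b]ᵀ = Mᵀf becomes [[99, 523]; [523, 3795]]·[a, b]ᵀ = [1446, 10680]ᵀ.
det = 99·3795 − 523² = 102176.
a = (1446·3795 − 523·10680)/102176 = -49035/51088; b = (99·10680 − 523·1446)/102176 = 150531/51088.

b = 2.947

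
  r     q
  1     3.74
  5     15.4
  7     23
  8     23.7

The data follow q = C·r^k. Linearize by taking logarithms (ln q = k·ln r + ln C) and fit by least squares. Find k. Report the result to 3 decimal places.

Taking logs, ln q = k·ln r + ln C, so regress ln q on ln r.
Sums: Σln r = 5.6348, Σ(ln r)² = 10.7009, Σln q = 10.3544, Σln r·ln q = 17.0846.
Normal system: [[10.7009, 5.6348]; [5.6348, 4]]·[k, ln C]ᵀ = [17.0846, 10.3544]ᵀ.
Slope k = (n·Σln r·ln q − Σln r·Σln q)/(n·Σ(ln r)² − (Σln r)²) = (4·17.0846 − 5.6348·10.3544)/11.0529 = 0.90415; ln C = (Σln q − k·Σln r)/n = 1.31494.

k = 0.904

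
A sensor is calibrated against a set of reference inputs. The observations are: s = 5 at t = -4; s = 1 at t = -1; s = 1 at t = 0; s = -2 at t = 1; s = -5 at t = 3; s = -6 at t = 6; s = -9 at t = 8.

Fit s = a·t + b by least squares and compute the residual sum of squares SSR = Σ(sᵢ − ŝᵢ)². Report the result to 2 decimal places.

SSR = 5.16

The normal system MᵀM·[a, b]ᵀ = Mᵀs is [[127, 13]; [13, 7]]·[a, b]ᵀ = [-146, -15]ᵀ.
Determinant 127·7 − 13² = 720.
a = ((-146)·7 − 13·(-15))/720 = -827/720; b = (127·(-15) − 13·(-146))/720 = -7/720.
Residuals: 299/720, -5/36, 727/720, -101/120, -139/90, 649/720, 143/720; SSR = 3713/720.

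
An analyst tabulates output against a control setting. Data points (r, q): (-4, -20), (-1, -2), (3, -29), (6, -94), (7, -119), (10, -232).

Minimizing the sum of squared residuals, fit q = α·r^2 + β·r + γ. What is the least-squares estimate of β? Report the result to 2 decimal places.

Entries of XᵀX: Σr^2·r^2 = 14035, Σr^2·r = 1521, Σr^2 = 211, Σr·r = 211, Σr = 21, Σ1 = 6.
Right-hand side: Σr^2·q = -32998, Σr·q = -3722, Σq = -496.
Normal equations: [[14035, 1521, 211]; [1521, 211, 21]; [211, 21, 6]]·[α, β, γ]ᵀ = [-32998, -3722, -496]ᵀ.
Solving the 3×3 system (Gaussian elimination) gives α = -87722/44585, β = -723758/222925, γ = -12726/6025.

β = -3.25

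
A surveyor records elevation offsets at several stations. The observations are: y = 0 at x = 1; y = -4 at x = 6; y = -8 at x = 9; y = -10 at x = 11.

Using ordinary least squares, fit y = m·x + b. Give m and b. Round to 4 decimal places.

Sums needed: Σx·x = 239, Σx = 27, Σ1 = 4.
For Mᵀy: Σx·y = -206, Σy = -22.
Normal equations: [[239, 27]; [27, 4]]·[m, b]ᵀ = [-206, -22]ᵀ.
Eliminating b: 4·(row 1) − 27·(row 2) gives 227·m = 4·(-206) − 27·(-22) = -230, so m = -230/227.
Then b = ((-22) − 27·(-230/227))/4 = 304/227.

m = -1.0132, b = 1.3392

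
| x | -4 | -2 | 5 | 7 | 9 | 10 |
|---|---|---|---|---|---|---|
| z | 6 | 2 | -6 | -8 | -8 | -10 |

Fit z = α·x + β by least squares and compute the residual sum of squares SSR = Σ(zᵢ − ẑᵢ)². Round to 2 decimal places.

Normal-equation sums: Σx·x = 275, Σx = 25, Σ1 = 6.
Moment sums: Σx·z = -286, Σz = -24.
Normal equations: [[275, 25]; [25, 6]]·[α, β]ᵀ = [-286, -24]ᵀ.
Determinant 275·6 − 25² = 1025.
α = ((-286)·6 − 25·(-24))/1025 = -1116/1025; β = (275·(-24) − 25·(-286))/1025 = 22/41.
Residuals: 1136/1025, -732/1025, -224/205, -938/1025, 1294/1025, 72/205; SSR = 5624/1025.

SSR = 5.49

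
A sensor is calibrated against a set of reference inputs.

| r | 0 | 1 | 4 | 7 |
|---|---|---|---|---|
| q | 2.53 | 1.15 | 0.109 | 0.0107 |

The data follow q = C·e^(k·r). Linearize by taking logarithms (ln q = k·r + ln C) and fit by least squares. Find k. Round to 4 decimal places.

k = -0.7810

Linearized form: ln q = k·r + ln C. From the 4 transformed points,
Σr = 12.0000, Σ(r)² = 66.0000, Σln q = -5.6859, Σr·ln q = -40.4884.
Normal system: [[66.0000, 12.0000]; [12.0000, 4]]·[k, ln C]ᵀ = [-40.4884, -5.6859]ᵀ.
Solving (det = 120.0000): k = -0.78102, ln C = 0.92158.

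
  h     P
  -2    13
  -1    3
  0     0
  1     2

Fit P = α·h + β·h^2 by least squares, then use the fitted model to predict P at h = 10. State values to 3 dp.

P̂ = 279.545

Sums needed: Σh·h = 6, Σh·h^2 = -8, Σh^2·h^2 = 18.
For MᵀP: Σh·P = -27, Σh^2·P = 57.
So MᵀM·[α, β]ᵀ = MᵀP: [[6, -8]; [-8, 18]]·[α, β]ᵀ = [-27, 57]ᵀ.
Δ = 6·18 − (-8)² = 44.
α = ((-27)·18 − (-8)·57)/44 = -15/22; β = (6·57 − (-8)·(-27))/44 = 63/22.
At h = 10: P̂ = (-15/22)·(10) + (63/22)·(100) = 3075/11.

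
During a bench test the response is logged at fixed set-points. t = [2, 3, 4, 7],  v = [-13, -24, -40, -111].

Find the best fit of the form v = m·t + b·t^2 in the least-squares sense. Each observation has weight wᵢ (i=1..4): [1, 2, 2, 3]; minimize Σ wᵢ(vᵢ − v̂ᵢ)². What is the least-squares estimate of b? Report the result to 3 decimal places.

Setting ∂/∂m … = 0 gives: 201·m + 1219·b = -2821;  1219·m + 7893·b = -18081.
Eliminating b: 7893·(row 1) − 1219·(row 2) gives 100532·m = 7893·(-2821) − 1219·(-18081) = -225414, so m = -112707/50266.
Then b = ((-18081) − 1219·(-112707/50266))/7893 = -97741/50266.

b = -1.944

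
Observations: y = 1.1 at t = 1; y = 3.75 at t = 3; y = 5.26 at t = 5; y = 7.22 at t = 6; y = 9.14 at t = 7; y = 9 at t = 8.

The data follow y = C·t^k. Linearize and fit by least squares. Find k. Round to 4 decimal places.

k = 1.0295

With ln yᵢ as the transformed response and ln tᵢ as the regressor:
AᵀA = [[15.1183, 8.5252]; [8.5252, 6]], rhs = [16.5407, 9.4639]ᵀ  (here Σln t = 8.5252, Σ(ln t)² = 15.1183, Σln y = 9.4639, Σln t·ln y = 16.5407).
Solving (det = 18.0313): k = 1.02945, ln C = 0.11462.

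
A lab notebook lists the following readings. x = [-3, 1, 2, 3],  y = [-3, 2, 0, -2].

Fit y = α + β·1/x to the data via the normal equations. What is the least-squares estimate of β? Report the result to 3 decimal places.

β = 3.802

MᵀM·[α, β]ᵀ = Mᵀy reads: 4·α + (3/2)·β = -3;  (3/2)·α + (53/36)·β = 7/3.
(Σ1 = 4, Σ1/x = 3/2, Σ1/x·1/x = 53/36, Σy = -3, Σ1/x·y = 7/3.)
Determinant 4·(53/36) − (3/2)² = 131/36.
α = ((-3)·(53/36) − (3/2)·(7/3))/(131/36) = -285/131; β = (4·(7/3) − (3/2)·(-3))/(131/36) = 498/131.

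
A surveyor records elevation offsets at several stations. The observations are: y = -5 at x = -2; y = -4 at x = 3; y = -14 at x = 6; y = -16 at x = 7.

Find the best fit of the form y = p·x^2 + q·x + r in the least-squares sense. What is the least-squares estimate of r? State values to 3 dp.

r = -2.644

Compute the Gram sums: Σx^2·x^2 = 3794, Σx^2·x = 578, Σx^2 = 98, Σx·x = 98, Σx = 14, Σ1 = 4.
Right-hand side: Σx^2·y = -1344, Σx·y = -198, Σy = -39.
Normal equations: [[3794, 578, 98]; [578, 98, 14]; [98, 14, 4]]·[p, q, r]ᵀ = [-1344, -198, -39]ᵀ.
Row-reducing yields p = -191/543, q = 469/1086, r = -957/362.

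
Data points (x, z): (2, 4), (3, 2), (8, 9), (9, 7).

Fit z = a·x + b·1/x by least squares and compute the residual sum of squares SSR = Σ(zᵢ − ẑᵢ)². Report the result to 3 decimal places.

From the data, Σx·x = 158, Σx·1/x = 4, Σ1/x·1/x = 2017/5184.
And Σx·z = 149, Σ1/x·z = 329/72.
So AᵀA·[a, b]ᵀ = Aᵀz: [[158, 4]; [4, 2017/5184]]·[a, b]ᵀ = [149, 329/72]ᵀ.
Eliminating b: (2017/5184)·(row 1) − 4·(row 2) gives (117871/2592)·a = (2017/5184)·149 − 4·(329/72) = 205781/5184, so a = 205781/235742.
Then b = ((329/72) − 4·(205781/235742))/(2017/5184) = 326520/117871.
Residuals: 102443/117871, -363539/235742, 196900/117871, -274395/235742; SSR = 1715901/235742.

SSR = 7.279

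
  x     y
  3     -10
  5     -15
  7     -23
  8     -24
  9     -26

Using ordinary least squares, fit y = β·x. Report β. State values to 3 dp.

β = -3.035

Compute the Gram sums: Σx·x = 228.
Moment sums: Σx·y = -692.
AᵀA·[β]ᵀ = Aᵀy becomes [[228]]·[β]ᵀ = [-692]ᵀ.
Hence β = -692 / 228 ≈ -3.03509.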